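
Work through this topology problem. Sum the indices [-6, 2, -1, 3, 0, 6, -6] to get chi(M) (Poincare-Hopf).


Poincare-Hopf: chi(M) = sum of indices of zeros.
chi = (-6) + (2) + (-1) + (3) + (0) + (6) + (-6) = -2

-2


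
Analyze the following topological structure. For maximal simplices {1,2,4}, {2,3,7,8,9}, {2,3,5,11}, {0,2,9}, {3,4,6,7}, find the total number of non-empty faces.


Each maximal simplex on m vertices has 2^m - 1 nonempty faces.
Take the union (dedupe shared faces).
Total distinct faces = 64

64


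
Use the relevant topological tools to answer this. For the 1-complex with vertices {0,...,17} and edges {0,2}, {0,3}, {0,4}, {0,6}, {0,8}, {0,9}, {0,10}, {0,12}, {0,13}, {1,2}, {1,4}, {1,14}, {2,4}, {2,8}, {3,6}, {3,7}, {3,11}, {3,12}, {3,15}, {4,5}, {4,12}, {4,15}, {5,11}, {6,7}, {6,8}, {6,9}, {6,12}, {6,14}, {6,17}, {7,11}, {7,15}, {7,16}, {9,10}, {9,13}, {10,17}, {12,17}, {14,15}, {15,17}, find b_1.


b_1 = E - V + (number of components).
E = 38, V = 18, components = 1.
b_1 = 38 - 18 + 1 = 21

21


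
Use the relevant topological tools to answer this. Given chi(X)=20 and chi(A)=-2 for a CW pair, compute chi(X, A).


Relative Euler characteristic: chi(X, A) = chi(X) - chi(A).
= 20 - (-2) = 22

22


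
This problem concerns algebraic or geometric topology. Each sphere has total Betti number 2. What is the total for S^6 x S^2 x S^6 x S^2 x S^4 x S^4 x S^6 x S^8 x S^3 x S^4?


Total Betti number is multiplicative under products.
Each S^d (d>=1) has total Betti number 2.
There are 10 sphere factors.
Total = 2^10 = 1024

1024


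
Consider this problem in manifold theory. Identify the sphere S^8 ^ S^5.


S^m ^ S^n = S^{m+n}.
k = 8 + 5 = 13

13


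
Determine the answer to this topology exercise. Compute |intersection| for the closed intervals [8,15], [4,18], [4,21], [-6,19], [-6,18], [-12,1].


Intersection = [max(a_i), min(b_i)] = [8, 1].
Since 8 > 1, the intersection is empty.
Length = 0

0


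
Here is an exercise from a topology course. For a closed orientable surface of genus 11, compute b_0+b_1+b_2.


For Sigma_11: b_0 = 1, b_1 = 2g = 22, b_2 = 1.
Total = 1 + 22 + 1 = 24

24


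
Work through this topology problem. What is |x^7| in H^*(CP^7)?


|x| = 2 in H^*(CP^n).
|x^7| = 7 * |x| = 7 * 2 = 14

14


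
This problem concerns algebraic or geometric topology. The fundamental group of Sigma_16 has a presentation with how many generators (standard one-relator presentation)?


Standard presentation: pi_1(Sigma_g) = <a_1,b_1,...,a_g,b_g | [a_1,b_1]...[a_g,b_g] = 1>.
Number of generators = 2g = 2*16 = 32

32


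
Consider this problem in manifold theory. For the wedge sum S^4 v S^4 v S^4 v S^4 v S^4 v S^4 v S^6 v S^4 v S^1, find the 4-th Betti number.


For a wedge of spheres, H_k (k>0) is free on one generator per sphere of dimension k.
Spheres of dimension 4: count = 7.
b_4 = 7

7


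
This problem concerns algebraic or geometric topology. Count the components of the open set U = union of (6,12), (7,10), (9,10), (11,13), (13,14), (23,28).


Sort and merge overlapping open intervals.
Merged: (6,13), (13,14), (23,28).
Number of components = 3

3


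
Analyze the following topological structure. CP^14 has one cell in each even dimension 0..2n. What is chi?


CP^14 has one cell in each even dimension 0, 2, ..., 2*14 (14+1 cells total).
All cells are even-dimensional, so chi = number of cells.
chi = 14 + 1 = 15

15


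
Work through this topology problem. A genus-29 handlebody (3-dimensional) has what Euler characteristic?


A genus-g handlebody deformation retracts to a wedge of g circles.
chi(vee_g S^1) = 1 - g.
chi(H_29) = 1 - 29 = -28

-28


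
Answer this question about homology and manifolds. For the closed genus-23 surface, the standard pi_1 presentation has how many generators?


Standard presentation: pi_1(Sigma_g) = <a_1,b_1,...,a_g,b_g | [a_1,b_1]...[a_g,b_g] = 1>.
Number of generators = 2g = 2*23 = 46

46


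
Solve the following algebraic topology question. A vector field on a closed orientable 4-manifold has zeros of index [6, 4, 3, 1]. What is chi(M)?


Poincare-Hopf: chi(M) = sum of indices of zeros.
chi = (6) + (4) + (3) + (1) = 14

14


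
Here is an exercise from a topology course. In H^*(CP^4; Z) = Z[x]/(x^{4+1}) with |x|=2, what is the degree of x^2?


|x| = 2 in H^*(CP^n).
|x^2| = 2 * |x| = 2 * 2 = 4

4


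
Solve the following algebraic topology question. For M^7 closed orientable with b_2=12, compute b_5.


Poincare duality for closed orientable n-manifolds: b_k = b_{n-k}.
Here n = 7, so b_5 = b_2 = 12

12


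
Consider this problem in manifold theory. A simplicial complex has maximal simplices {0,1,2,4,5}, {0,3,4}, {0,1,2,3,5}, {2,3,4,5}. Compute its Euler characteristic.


Enumerate all faces; f-vector: f_0=6, f_1=15, f_2=19, f_3=10, f_4=2.
chi = sum (-1)^k f_k = 2

2


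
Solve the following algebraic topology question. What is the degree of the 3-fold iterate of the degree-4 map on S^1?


deg(f) = 4. Degree is multiplicative: deg(f^3) = (deg f)^3.
deg(f^3) = (4)^3 = 64

64


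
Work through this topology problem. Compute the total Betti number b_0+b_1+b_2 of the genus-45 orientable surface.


For Sigma_45: b_0 = 1, b_1 = 2g = 90, b_2 = 1.
Total = 1 + 90 + 1 = 92

92


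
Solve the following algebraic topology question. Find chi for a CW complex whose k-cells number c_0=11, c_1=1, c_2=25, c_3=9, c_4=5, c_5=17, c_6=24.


chi = sum_k (-1)^k c_k.
= (-1)^0*11 + (-1)^1*1 + (-1)^2*25 + (-1)^3*9 + (-1)^4*5 + (-1)^5*17 + (-1)^6*24
= (11) + (-1) + (25) + (-9) + (5) + (-17) + (24)
= 38

38


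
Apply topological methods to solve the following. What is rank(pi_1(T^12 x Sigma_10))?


pi_1(A x B) = pi_1(A) x pi_1(B); rank of abelianization = b_1.
b_1(T^12) = 12, b_1(Sigma_10) = 2*10 = 20.
b_1(product) = 12 + 20 = 32

32


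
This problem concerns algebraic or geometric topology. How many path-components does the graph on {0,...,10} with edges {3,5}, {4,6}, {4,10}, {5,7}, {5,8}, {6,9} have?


Run DFS/union-find over 11 vertices.
V = 11, E = 6.
Number of components = 5

5


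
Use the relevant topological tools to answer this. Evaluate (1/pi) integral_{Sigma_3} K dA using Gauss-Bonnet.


Gauss-Bonnet: integral K dA = 2*pi*chi(M).
chi(Sigma_3) = 2 - 2*3 = -4.
(integral K dA)/pi = 2*chi = 2*(-4) = -8

-8


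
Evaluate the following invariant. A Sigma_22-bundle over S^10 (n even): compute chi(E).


chi(S^10) = 2 (n even), chi(Sigma_22) = 2 - 2*22 = -42.
chi(E) = 2 * (-42) = -84

-84


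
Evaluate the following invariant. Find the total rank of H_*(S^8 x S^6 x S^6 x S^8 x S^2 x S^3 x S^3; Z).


Total Betti number is multiplicative under products.
Each S^d (d>=1) has total Betti number 2.
There are 7 sphere factors.
Total = 2^7 = 128

128


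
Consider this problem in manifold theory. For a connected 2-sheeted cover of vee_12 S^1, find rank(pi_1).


Nielsen-Schreier: an index-n subgroup of F_r is free of rank 1 + n(r-1).
Equivalently: chi(cover) = n*chi(base); chi(vee_r S^1) = 1 - 12 = -11.
chi(E) = 2*(-11) = -22; rank = 1 - chi(E) = 1 - (-22) = 23.
rank = 1 + 2*(12-1) = 1 + 22 = 23

23


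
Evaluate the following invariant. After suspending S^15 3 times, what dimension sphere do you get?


Each suspension raises dimension by 1: Sigma S^n = S^{n+1}.
Sigma^3 S^15 = S^{15+3} = S^18

18


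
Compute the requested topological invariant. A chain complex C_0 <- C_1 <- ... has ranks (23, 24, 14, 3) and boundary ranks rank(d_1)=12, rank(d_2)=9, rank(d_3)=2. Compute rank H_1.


rank H_k = rank(ker d_k) - rank(im d_{k+1}).
rank(ker d_1) = rank(C_1) - rank(d_1) = 24 - 12 = 12.
rank(im d_{1+1}) = 9.
rank H_1 = 12 - 9 = 3

3


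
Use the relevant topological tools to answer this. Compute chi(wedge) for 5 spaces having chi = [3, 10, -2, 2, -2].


chi(A v B) = chi(A) + chi(B) - 1 (one point identified).
For 5 spaces: chi = (sum chi_i) - (5 - 1).
sum = 11; chi = 11 - 4 = 7

7


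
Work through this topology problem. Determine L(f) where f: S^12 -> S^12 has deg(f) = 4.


On S^12: L(f) = tr(f_0*) + (-1)^12 tr(f_12*) = 1 + (-1)^12 * deg(f).
L(f) = 1 + (-1)^12 * 4 = 1 + 4 = 5

5


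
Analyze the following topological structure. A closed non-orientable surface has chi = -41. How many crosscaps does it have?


chi = 2 - k for closed non-orientable surfaces with k crosscaps.
-41 = 2 - k
k = 2 - (-41) = 43

43


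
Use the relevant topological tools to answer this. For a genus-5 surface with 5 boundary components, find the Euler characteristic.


For a compact orientable surface with genus g and b boundary components: chi = 2 - 2g - b.
chi = 2 - 2*5 - 5 = 2 - 10 - 5 = -13

-13


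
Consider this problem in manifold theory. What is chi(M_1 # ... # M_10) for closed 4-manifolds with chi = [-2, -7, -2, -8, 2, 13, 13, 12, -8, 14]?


For n-manifolds: chi(A#B) = chi(A) + chi(B) - chi(S^4).
chi(S^4) = 1 + (-1)^4 = 2.
chi(#) = (sum chi_i) - (10-1)*chi(S^4) = 27 - 9*2 = 9

9


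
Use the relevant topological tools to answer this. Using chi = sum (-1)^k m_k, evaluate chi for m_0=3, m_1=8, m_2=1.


Morse theory: chi(M) = sum_k (-1)^k m_k where m_k = #(index-k critical points).
= (3) + (-8) + (1) = -4

-4


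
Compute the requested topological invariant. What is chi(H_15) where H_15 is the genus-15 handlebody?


A genus-g handlebody deformation retracts to a wedge of g circles.
chi(vee_g S^1) = 1 - g.
chi(H_15) = 1 - 15 = -14

-14


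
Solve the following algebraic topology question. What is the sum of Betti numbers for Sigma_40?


For Sigma_40: b_0 = 1, b_1 = 2g = 80, b_2 = 1.
Total = 1 + 80 + 1 = 82

82


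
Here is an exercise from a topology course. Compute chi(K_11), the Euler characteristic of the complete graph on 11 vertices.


K_11: V = 11, E = C(11,2) = 55.
chi = V - E = 11 - 55 = -44

-44


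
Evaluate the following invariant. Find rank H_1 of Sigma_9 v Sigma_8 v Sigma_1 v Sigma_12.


For a wedge X v Y: reduced H_k(X v Y) = H_k(X) + H_k(Y).
Each Sigma_g contributes b_1 = 2g.
b_1 = 18 + 16 + 2 + 24 = 60

60


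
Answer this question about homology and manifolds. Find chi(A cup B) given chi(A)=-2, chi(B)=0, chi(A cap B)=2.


chi(A cup B) = chi(A) + chi(B) - chi(A cap B)
= -2 + (0) - (2)
= -4

-4


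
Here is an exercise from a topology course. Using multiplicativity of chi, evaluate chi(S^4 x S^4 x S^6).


chi is multiplicative: chi(X x Y) = chi(X) chi(Y).
Each even-dim sphere has chi = 2. There are 3 factors.
chi = 2^3 = 8

8


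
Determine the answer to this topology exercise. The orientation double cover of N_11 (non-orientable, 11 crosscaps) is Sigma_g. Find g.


chi(N_11) = 2 - 11 = -9.
Double cover: chi(Sigma_g) = 2 * chi(N_11) = 2*(-9) = -18.
2 - 2g = -18, so g = (2 - (-18))/2 = 20/2 = 10

10


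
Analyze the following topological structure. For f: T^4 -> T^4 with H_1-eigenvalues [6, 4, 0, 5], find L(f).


For a torus self-map: L(f) = det(I - A) where A acts on H_1.
L(f) = (1-6) * (1-4) * (1-0) * (1-5) = -5 * -3 * 1 * -4 = -60

-60


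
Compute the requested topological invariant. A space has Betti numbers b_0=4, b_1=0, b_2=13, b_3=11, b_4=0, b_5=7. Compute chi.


chi = sum_k (-1)^k b_k.
= (4) + (0) + (13) + (-11) + (0) + (-7)
= -1

-1


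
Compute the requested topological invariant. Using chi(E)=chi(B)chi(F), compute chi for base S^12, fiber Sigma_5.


chi(S^12) = 2 (n even), chi(Sigma_5) = 2 - 2*5 = -8.
chi(E) = 2 * (-8) = -16

-16


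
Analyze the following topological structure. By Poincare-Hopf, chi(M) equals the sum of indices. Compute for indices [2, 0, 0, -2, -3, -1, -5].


Poincare-Hopf: chi(M) = sum of indices of zeros.
chi = (2) + (0) + (0) + (-2) + (-3) + (-1) + (-5) = -9

-9


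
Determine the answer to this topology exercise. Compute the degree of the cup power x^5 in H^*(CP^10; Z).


|x| = 2 in H^*(CP^n).
|x^5| = 5 * |x| = 5 * 2 = 10

10


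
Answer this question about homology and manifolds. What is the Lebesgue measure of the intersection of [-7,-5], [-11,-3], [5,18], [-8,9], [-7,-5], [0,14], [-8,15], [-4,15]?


Intersection = [max(a_i), min(b_i)] = [5, -5].
Since 5 > -5, the intersection is empty.
Length = 0

0


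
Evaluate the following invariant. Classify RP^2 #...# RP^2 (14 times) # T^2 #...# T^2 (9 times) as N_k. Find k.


Since a >= 1, the sum is non-orientable; each T^2 can be replaced by RP^2 # RP^2 (since T^2#RP^2 = 3RP^2).
Total crosscaps k = 14 + 2*9 = 32.
Check via chi: chi = 14*1 + 9*0 - (14+9-1)*2 = -30 = 2 - k = -30. Consistent.

32


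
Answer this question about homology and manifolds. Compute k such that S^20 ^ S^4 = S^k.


S^m ^ S^n = S^{m+n}.
k = 20 + 4 = 24

24


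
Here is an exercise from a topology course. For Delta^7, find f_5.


Delta^7 has 7+1 vertices. A 5-face is a choice of 5+1 vertices.
f_5 = C(7+1, 5+1) = C(8,6) = 28

28


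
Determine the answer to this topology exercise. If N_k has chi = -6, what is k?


chi = 2 - k for closed non-orientable surfaces with k crosscaps.
-6 = 2 - k
k = 2 - (-6) = 8

8


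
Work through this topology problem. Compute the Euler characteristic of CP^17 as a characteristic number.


For any closed oriented manifold, <e(TM),[M]> = chi(M).
chi(CP^17) = 17+1 = 18

18


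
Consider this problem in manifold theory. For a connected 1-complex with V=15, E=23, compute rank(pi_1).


For a connected graph: rank(pi_1) = b_1 = E - V + 1 = 1 - chi.
chi = V - E = 15 - 23 = -8.
rank = 1 - (-8) = 23 - 15 + 1 = 9

9


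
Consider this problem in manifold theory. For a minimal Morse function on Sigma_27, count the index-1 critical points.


A perfect Morse function has m_k = b_k.
For Sigma_27: b_0=1, b_1=2g=54, b_2=1.
Saddles m_1 = 2g = 54

54


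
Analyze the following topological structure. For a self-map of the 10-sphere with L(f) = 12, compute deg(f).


L(f) = 1 + (-1)^10 deg(f) on S^10.
12 = 1 + (-1)^10 * deg(f)
(-1)^10 * deg(f) = 11
deg(f) = 11

11


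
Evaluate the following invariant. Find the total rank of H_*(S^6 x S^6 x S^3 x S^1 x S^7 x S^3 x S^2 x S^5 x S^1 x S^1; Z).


Total Betti number is multiplicative under products.
Each S^d (d>=1) has total Betti number 2.
There are 10 sphere factors.
Total = 2^10 = 1024

1024


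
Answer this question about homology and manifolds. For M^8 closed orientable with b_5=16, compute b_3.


Poincare duality for closed orientable n-manifolds: b_k = b_{n-k}.
Here n = 8, so b_3 = b_5 = 16

16


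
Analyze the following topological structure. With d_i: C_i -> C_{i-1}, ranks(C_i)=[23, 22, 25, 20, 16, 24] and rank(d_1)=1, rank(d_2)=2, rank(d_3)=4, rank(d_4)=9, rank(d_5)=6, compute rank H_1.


rank H_k = rank(ker d_k) - rank(im d_{k+1}).
rank(ker d_1) = rank(C_1) - rank(d_1) = 22 - 1 = 21.
rank(im d_{1+1}) = 2.
rank H_1 = 21 - 2 = 19

19


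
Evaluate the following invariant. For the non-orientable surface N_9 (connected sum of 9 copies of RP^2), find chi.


For a non-orientable closed surface with k crosscaps: chi = 2 - k.
Here k = 9.
chi = 2 - 9 = -7

-7


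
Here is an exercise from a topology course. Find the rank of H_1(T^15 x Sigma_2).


pi_1(A x B) = pi_1(A) x pi_1(B); rank of abelianization = b_1.
b_1(T^15) = 15, b_1(Sigma_2) = 2*2 = 4.
b_1(product) = 15 + 4 = 19

19


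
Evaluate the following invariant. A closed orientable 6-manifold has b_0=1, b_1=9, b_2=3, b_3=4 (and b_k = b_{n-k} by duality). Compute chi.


By Poincare duality b_k = b_{6-k}, so full Betti numbers: b_0=1, b_1=9, b_2=3, b_3=4, b_4=3, b_5=9, b_6=1.
chi = sum (-1)^k b_k = -14

-14


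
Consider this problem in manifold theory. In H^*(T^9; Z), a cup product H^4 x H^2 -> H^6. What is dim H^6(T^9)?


Cup product: H^p x H^q -> H^{p+q}; here p+q = 4+2 = 6.
rank H^k(T^n) = C(n,k).
C(9,6) = 84

84


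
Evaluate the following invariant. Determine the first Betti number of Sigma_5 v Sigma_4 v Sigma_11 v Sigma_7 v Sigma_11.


For a wedge X v Y: reduced H_k(X v Y) = H_k(X) + H_k(Y).
Each Sigma_g contributes b_1 = 2g.
b_1 = 10 + 8 + 22 + 14 + 22 = 76

76


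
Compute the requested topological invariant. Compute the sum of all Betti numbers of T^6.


b_k(T^6) = C(6,k), so the sum over k is sum_k C(6,k) = 2^6.
Total = 2^6 = 64

64


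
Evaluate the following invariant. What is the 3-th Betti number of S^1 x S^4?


Each S^d has Poincare polynomial 1 + t^d.
The product S^1 x S^4 has Poincare polynomial prod(1+t^d_i).
Expanding: b_0=1, b_1=1, b_4=1, b_5=1.
b_3 = 0

0


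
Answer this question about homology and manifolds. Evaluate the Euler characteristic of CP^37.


CP^37 has one cell in each even dimension 0, 2, ..., 2*37 (37+1 cells total).
All cells are even-dimensional, so chi = number of cells.
chi = 37 + 1 = 38

38


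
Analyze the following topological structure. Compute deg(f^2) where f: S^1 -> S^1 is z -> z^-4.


deg(f) = -4. Degree is multiplicative: deg(f^2) = (deg f)^2.
deg(f^2) = (-4)^2 = 16

16


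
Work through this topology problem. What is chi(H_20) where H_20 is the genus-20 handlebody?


A genus-g handlebody deformation retracts to a wedge of g circles.
chi(vee_g S^1) = 1 - g.
chi(H_20) = 1 - 20 = -19

-19


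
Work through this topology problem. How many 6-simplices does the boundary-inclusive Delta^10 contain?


Delta^10 has 10+1 vertices. A 6-face is a choice of 6+1 vertices.
f_6 = C(10+1, 6+1) = C(11,7) = 330

330


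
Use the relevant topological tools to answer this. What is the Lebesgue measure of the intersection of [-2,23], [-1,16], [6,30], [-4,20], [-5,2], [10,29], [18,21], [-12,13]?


Intersection = [max(a_i), min(b_i)] = [18, 2].
Since 18 > 2, the intersection is empty.
Length = 0

0


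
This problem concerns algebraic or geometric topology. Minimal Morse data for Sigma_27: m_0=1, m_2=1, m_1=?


A perfect Morse function has m_k = b_k.
For Sigma_27: b_0=1, b_1=2g=54, b_2=1.
Saddles m_1 = 2g = 54

54


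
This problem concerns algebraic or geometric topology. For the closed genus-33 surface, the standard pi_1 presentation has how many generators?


Standard presentation: pi_1(Sigma_g) = <a_1,b_1,...,a_g,b_g | [a_1,b_1]...[a_g,b_g] = 1>.
Number of generators = 2g = 2*33 = 66

66


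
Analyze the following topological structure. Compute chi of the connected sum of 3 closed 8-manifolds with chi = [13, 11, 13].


For n-manifolds: chi(A#B) = chi(A) + chi(B) - chi(S^8).
chi(S^8) = 1 + (-1)^8 = 2.
chi(#) = (sum chi_i) - (3-1)*chi(S^8) = 37 - 2*2 = 33

33


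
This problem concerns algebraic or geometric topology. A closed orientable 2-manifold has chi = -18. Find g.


chi = 2 - 2g for closed orientable surfaces.
-18 = 2 - 2g
2g = 2 - (-18) = 20
g = 10

10


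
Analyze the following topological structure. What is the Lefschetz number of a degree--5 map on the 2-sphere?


On S^2: L(f) = tr(f_0*) + (-1)^2 tr(f_2*) = 1 + (-1)^2 * deg(f).
L(f) = 1 + (-1)^2 * -5 = 1 + -5 = -4

-4


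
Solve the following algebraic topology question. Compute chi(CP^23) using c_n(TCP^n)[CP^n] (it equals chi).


For any closed oriented manifold, <e(TM),[M]> = chi(M).
chi(CP^23) = 23+1 = 24

24


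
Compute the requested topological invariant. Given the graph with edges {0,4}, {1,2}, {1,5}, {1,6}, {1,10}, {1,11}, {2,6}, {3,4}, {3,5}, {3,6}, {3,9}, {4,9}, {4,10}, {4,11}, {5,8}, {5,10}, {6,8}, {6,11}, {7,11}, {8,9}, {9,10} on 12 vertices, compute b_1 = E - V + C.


b_1 = E - V + (number of components).
E = 21, V = 12, components = 1.
b_1 = 21 - 12 + 1 = 10

10


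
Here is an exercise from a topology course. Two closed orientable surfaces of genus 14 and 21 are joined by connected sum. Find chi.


chi(Sigma_14) = 2 - 2*14 = -26
chi(Sigma_21) = 2 - 2*21 = -40
For surfaces: chi(A#B) = chi(A) + chi(B) - 2.
chi = -26 + -40 - 2 = -68

-68


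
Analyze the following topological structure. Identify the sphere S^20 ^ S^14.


S^m ^ S^n = S^{m+n}.
k = 20 + 14 = 34

34


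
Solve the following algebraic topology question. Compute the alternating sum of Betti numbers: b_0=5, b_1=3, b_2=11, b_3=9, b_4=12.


chi = sum_k (-1)^k b_k.
= (5) + (-3) + (11) + (-9) + (12)
= 16

16


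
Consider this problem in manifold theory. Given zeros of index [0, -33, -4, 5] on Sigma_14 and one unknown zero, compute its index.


Poincare-Hopf: sum of indices = chi(M).
chi(Sigma_14) = 2 - 2*14 = -26.
Sum of known indices = -32.
x = chi - (sum known) = -26 - (-32) = 6

6


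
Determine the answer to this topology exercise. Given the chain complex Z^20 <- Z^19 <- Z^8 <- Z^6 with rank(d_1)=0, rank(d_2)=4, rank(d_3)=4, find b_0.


rank H_k = rank(ker d_k) - rank(im d_{k+1}).
rank(ker d_0) = rank(C_0) - rank(d_0) = 20 - 0 = 20.
rank(im d_{0+1}) = 0.
rank H_0 = 20 - 0 = 20

20


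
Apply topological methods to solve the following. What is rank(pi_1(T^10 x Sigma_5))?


pi_1(A x B) = pi_1(A) x pi_1(B); rank of abelianization = b_1.
b_1(T^10) = 10, b_1(Sigma_5) = 2*5 = 10.
b_1(product) = 10 + 10 = 20

20


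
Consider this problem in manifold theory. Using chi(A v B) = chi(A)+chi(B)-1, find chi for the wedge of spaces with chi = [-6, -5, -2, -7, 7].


chi(A v B) = chi(A) + chi(B) - 1 (one point identified).
For 5 spaces: chi = (sum chi_i) - (5 - 1).
sum = -13; chi = -13 - 4 = -17

-17


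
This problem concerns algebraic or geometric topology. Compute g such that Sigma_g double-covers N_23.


chi(N_23) = 2 - 23 = -21.
Double cover: chi(Sigma_g) = 2 * chi(N_23) = 2*(-21) = -42.
2 - 2g = -42, so g = (2 - (-42))/2 = 44/2 = 22

22


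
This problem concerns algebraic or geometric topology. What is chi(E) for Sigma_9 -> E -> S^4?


chi(S^4) = 2 (n even), chi(Sigma_9) = 2 - 2*9 = -16.
chi(E) = 2 * (-16) = -32

-32


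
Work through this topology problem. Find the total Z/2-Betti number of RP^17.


H^k(RP^17; Z/2) = Z/2 for each 0 <= k <= 17.
Total dimension = 17 + 1 = 18

18


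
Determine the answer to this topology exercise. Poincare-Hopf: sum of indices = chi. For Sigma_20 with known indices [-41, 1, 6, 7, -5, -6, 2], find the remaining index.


Poincare-Hopf: sum of indices = chi(M).
chi(Sigma_20) = 2 - 2*20 = -38.
Sum of known indices = -36.
x = chi - (sum known) = -38 - (-36) = -2

-2


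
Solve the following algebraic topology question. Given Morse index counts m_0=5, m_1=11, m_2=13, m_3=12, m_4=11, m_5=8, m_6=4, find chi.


Morse theory: chi(M) = sum_k (-1)^k m_k where m_k = #(index-k critical points).
= (5) + (-11) + (13) + (-12) + (11) + (-8) + (4) = 2

2


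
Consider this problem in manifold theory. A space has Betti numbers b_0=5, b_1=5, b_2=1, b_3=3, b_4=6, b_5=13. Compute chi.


chi = sum_k (-1)^k b_k.
= (5) + (-5) + (1) + (-3) + (6) + (-13)
= -9

-9


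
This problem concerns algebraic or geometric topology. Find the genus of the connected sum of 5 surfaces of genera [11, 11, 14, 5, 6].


Genus is additive under connected sum of orientable surfaces.
g = 11 + 11 + 14 + 5 + 6 = 47

47


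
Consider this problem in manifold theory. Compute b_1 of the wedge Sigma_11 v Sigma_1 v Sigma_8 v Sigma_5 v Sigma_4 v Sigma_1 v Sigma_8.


For a wedge X v Y: reduced H_k(X v Y) = H_k(X) + H_k(Y).
Each Sigma_g contributes b_1 = 2g.
b_1 = 22 + 2 + 16 + 10 + 8 + 2 + 16 = 76

76


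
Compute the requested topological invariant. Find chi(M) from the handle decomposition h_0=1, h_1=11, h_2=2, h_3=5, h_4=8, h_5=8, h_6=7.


Handles of index k contribute (-1)^k to chi (same as CW cells).
chi = (1) + (-11) + (2) + (-5) + (8) + (-8) + (7) = -6

-6


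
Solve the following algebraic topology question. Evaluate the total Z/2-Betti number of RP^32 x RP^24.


dim H^*(RP^n; Z/2) = n+1 (one Z/2 in each degree 0..n).
Total Betti number is multiplicative.
Total = (32+1) * (24+1) = 33 * 25 = 825

825


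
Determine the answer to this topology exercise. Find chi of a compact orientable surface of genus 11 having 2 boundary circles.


For a compact orientable surface with genus g and b boundary components: chi = 2 - 2g - b.
chi = 2 - 2*11 - 2 = 2 - 22 - 2 = -22

-22


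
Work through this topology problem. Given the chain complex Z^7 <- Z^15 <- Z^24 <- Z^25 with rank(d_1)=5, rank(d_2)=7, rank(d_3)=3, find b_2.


rank H_k = rank(ker d_k) - rank(im d_{k+1}).
rank(ker d_2) = rank(C_2) - rank(d_2) = 24 - 7 = 17.
rank(im d_{2+1}) = 3.
rank H_2 = 17 - 3 = 14

14


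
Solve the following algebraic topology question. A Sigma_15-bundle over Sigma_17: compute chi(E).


For a fiber bundle F -> E -> B (with CW structure): chi(E) = chi(B) * chi(F).
chi(Sigma_17) = -32, chi(Sigma_15) = -28.
chi(E) = (-32) * (-28) = 896

896


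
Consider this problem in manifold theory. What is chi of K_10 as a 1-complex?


K_10: V = 10, E = C(10,2) = 45.
chi = V - E = 10 - 45 = -35

-35


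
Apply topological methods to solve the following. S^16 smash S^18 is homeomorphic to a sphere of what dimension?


S^m ^ S^n = S^{m+n}.
k = 16 + 18 = 34

34


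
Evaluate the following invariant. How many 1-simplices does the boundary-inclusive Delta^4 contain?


Delta^4 has 4+1 vertices. A 1-face is a choice of 1+1 vertices.
f_1 = C(4+1, 1+1) = C(5,2) = 10

10


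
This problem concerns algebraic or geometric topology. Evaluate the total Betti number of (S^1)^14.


b_k(T^14) = C(14,k), so the sum over k is sum_k C(14,k) = 2^14.
Total = 2^14 = 16384

16384


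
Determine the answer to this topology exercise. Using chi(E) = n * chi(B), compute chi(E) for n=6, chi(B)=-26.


For a finite covering: chi(E) = (number of sheets) * chi(B).
chi(E) = 6 * (-26) = -156

-156


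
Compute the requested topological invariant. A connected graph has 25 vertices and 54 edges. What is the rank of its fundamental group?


For a connected graph: rank(pi_1) = b_1 = E - V + 1 = 1 - chi.
chi = V - E = 25 - 54 = -29.
rank = 1 - (-29) = 54 - 25 + 1 = 30

30


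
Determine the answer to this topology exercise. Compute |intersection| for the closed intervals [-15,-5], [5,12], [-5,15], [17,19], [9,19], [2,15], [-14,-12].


Intersection = [max(a_i), min(b_i)] = [17, -12].
Since 17 > -12, the intersection is empty.
Length = 0

0


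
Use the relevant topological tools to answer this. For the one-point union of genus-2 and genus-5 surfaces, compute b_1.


For a wedge: H_1(A v B) = H_1(A) + H_1(B).
b_1(Sigma_2) = 4, b_1(Sigma_5) = 10.
b_1 = 4 + 10 = 14

14


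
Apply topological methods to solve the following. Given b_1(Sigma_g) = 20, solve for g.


For a closed orientable surface: b_1 = 2g.
20 = 2g
g = 20 / 2 = 10

10


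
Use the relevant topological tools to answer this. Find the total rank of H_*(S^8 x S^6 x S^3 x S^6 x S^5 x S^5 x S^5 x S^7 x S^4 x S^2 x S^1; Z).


Total Betti number is multiplicative under products.
Each S^d (d>=1) has total Betti number 2.
There are 11 sphere factors.
Total = 2^11 = 2048

2048


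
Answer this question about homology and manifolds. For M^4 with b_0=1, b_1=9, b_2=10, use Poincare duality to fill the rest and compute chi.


By Poincare duality b_k = b_{4-k}, so full Betti numbers: b_0=1, b_1=9, b_2=10, b_3=9, b_4=1.
chi = sum (-1)^k b_k = -6

-6


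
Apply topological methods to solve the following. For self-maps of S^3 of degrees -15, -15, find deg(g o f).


Degree is multiplicative under composition: deg(g o f) = deg(g) * deg(f).
= -15 * -15 = 225

225


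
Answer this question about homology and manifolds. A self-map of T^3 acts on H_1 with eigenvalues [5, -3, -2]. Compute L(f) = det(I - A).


For a torus self-map: L(f) = det(I - A) where A acts on H_1.
L(f) = (1-5) * (1--3) * (1--2) = -4 * 4 * 3 = -48

-48


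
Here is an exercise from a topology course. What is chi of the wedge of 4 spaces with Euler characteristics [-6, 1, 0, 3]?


chi(A v B) = chi(A) + chi(B) - 1 (one point identified).
For 4 spaces: chi = (sum chi_i) - (4 - 1).
sum = -2; chi = -2 - 3 = -5

-5


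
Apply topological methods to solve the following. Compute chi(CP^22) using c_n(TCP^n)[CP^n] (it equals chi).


For any closed oriented manifold, <e(TM),[M]> = chi(M).
chi(CP^22) = 22+1 = 23

23


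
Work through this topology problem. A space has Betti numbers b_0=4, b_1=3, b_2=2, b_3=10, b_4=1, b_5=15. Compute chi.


chi = sum_k (-1)^k b_k.
= (4) + (-3) + (2) + (-10) + (1) + (-15)
= -21

-21


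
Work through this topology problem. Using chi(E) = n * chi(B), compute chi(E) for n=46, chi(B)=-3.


For a finite covering: chi(E) = (number of sheets) * chi(B).
chi(E) = 46 * (-3) = -138

-138


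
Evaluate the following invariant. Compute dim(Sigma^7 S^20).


Each suspension raises dimension by 1: Sigma S^n = S^{n+1}.
Sigma^7 S^20 = S^{20+7} = S^27

27


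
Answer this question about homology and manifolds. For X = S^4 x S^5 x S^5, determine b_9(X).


Each S^d has Poincare polynomial 1 + t^d.
The product S^4 x S^5 x S^5 has Poincare polynomial prod(1+t^d_i).
Expanding: b_0=1, b_4=1, b_5=2, b_9=2, b_10=1, b_14=1.
b_9 = 2

2


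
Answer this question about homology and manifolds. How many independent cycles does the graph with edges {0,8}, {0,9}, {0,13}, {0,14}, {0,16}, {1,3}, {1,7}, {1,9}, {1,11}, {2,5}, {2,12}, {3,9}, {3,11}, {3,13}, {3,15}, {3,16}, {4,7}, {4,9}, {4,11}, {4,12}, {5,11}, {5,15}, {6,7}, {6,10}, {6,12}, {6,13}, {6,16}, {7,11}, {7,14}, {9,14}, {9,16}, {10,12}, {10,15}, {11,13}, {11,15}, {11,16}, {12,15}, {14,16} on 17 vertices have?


b_1 = E - V + (number of components).
E = 38, V = 17, components = 1.
b_1 = 38 - 17 + 1 = 22

22


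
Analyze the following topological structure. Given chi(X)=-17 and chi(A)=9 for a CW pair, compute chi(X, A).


Relative Euler characteristic: chi(X, A) = chi(X) - chi(A).
= -17 - (9) = -26

-26


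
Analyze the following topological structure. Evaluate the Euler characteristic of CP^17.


CP^17 has one cell in each even dimension 0, 2, ..., 2*17 (17+1 cells total).
All cells are even-dimensional, so chi = number of cells.
chi = 17 + 1 = 18

18


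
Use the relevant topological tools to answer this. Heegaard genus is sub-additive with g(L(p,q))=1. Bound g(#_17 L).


Heegaard genus satisfies g(A#B) <= g(A) + g(B).
Each lens space has g = 1.
Upper bound: 17 * 1 = 17

17


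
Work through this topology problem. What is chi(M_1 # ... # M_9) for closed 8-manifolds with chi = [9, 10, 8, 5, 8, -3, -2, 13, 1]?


For n-manifolds: chi(A#B) = chi(A) + chi(B) - chi(S^8).
chi(S^8) = 1 + (-1)^8 = 2.
chi(#) = (sum chi_i) - (9-1)*chi(S^8) = 49 - 8*2 = 33

33


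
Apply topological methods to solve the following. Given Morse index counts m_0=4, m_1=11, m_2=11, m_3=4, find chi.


Morse theory: chi(M) = sum_k (-1)^k m_k where m_k = #(index-k critical points).
= (4) + (-11) + (11) + (-4) = 0

0


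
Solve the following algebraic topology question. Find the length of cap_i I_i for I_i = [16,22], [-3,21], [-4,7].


Intersection = [max(a_i), min(b_i)] = [16, 7].
Since 16 > 7, the intersection is empty.
Length = 0

0


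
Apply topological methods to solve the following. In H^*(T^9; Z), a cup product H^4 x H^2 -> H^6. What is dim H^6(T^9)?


Cup product: H^p x H^q -> H^{p+q}; here p+q = 4+2 = 6.
rank H^k(T^n) = C(n,k).
C(9,6) = 84

84


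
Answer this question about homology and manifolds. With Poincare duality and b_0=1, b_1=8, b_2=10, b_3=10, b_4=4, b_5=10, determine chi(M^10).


By Poincare duality b_k = b_{10-k}, so full Betti numbers: b_0=1, b_1=8, b_2=10, b_3=10, b_4=4, b_5=10, b_6=4, b_7=10, b_8=10, b_9=8, b_10=1.
chi = sum (-1)^k b_k = -16

-16


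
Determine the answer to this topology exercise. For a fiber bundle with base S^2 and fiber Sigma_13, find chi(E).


chi(S^2) = 2 (n even), chi(Sigma_13) = 2 - 2*13 = -24.
chi(E) = 2 * (-24) = -48

-48


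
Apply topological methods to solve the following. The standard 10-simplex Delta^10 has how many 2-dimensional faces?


Delta^10 has 10+1 vertices. A 2-face is a choice of 2+1 vertices.
f_2 = C(10+1, 2+1) = C(11,3) = 165

165


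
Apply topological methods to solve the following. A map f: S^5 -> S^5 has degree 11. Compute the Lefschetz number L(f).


On S^5: L(f) = tr(f_0*) + (-1)^5 tr(f_5*) = 1 + (-1)^5 * deg(f).
L(f) = 1 + (-1)^5 * 11 = 1 + -11 = -10

-10


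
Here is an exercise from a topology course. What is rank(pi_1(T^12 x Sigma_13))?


pi_1(A x B) = pi_1(A) x pi_1(B); rank of abelianization = b_1.
b_1(T^12) = 12, b_1(Sigma_13) = 2*13 = 26.
b_1(product) = 12 + 26 = 38

38


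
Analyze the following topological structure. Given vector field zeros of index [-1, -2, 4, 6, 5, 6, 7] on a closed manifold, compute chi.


Poincare-Hopf: chi(M) = sum of indices of zeros.
chi = (-1) + (-2) + (4) + (6) + (5) + (6) + (7) = 25

25


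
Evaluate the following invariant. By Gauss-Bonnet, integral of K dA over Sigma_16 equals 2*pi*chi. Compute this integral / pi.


Gauss-Bonnet: integral K dA = 2*pi*chi(M).
chi(Sigma_16) = 2 - 2*16 = -30.
(integral K dA)/pi = 2*chi = 2*(-30) = -60

-60


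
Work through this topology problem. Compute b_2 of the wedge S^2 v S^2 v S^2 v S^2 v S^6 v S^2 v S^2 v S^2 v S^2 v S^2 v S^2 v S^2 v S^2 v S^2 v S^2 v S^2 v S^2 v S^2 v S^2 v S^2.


For a wedge of spheres, H_k (k>0) is free on one generator per sphere of dimension k.
Spheres of dimension 2: count = 19.
b_2 = 19

19


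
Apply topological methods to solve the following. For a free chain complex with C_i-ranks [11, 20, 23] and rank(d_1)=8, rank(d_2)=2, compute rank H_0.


rank H_k = rank(ker d_k) - rank(im d_{k+1}).
rank(ker d_0) = rank(C_0) - rank(d_0) = 11 - 0 = 11.
rank(im d_{0+1}) = 8.
rank H_0 = 11 - 8 = 3

3


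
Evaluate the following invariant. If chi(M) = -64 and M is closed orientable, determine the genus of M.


chi = 2 - 2g for closed orientable surfaces.
-64 = 2 - 2g
2g = 2 - (-64) = 66
g = 33

33


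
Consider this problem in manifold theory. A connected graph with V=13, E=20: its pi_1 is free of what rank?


For a connected graph: rank(pi_1) = b_1 = E - V + 1 = 1 - chi.
chi = V - E = 13 - 20 = -7.
rank = 1 - (-7) = 20 - 13 + 1 = 8

8


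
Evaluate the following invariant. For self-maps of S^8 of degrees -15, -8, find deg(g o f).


Degree is multiplicative under composition: deg(g o f) = deg(g) * deg(f).
= -8 * -15 = 120

120


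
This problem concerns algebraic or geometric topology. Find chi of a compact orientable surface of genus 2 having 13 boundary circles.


For a compact orientable surface with genus g and b boundary components: chi = 2 - 2g - b.
chi = 2 - 2*2 - 13 = 2 - 4 - 13 = -15

-15


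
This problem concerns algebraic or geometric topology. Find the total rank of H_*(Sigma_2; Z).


For Sigma_2: b_0 = 1, b_1 = 2g = 4, b_2 = 1.
Total = 1 + 4 + 1 = 6

6


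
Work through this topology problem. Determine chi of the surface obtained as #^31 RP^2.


For a non-orientable closed surface with k crosscaps: chi = 2 - k.
Here k = 31.
chi = 2 - 31 = -29

-29


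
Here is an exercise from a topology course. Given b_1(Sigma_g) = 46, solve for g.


For a closed orientable surface: b_1 = 2g.
46 = 2g
g = 46 / 2 = 23

23


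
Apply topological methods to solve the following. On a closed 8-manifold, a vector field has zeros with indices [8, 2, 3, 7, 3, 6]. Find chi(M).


Poincare-Hopf: chi(M) = sum of indices of zeros.
chi = (8) + (2) + (3) + (7) + (3) + (6) = 29

29


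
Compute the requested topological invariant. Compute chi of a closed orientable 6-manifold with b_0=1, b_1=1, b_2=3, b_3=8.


By Poincare duality b_k = b_{6-k}, so full Betti numbers: b_0=1, b_1=1, b_2=3, b_3=8, b_4=3, b_5=1, b_6=1.
chi = sum (-1)^k b_k = -2

-2


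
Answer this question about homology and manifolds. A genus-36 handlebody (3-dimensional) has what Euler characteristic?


A genus-g handlebody deformation retracts to a wedge of g circles.
chi(vee_g S^1) = 1 - g.
chi(H_36) = 1 - 36 = -35

-35


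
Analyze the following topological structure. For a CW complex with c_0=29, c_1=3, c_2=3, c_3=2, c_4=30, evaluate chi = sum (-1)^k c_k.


chi = sum_k (-1)^k c_k.
= (-1)^0*29 + (-1)^1*3 + (-1)^2*3 + (-1)^3*2 + (-1)^4*30
= (29) + (-3) + (3) + (-2) + (30)
= 57

57


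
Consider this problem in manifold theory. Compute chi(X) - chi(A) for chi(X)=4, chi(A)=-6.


Relative Euler characteristic: chi(X, A) = chi(X) - chi(A).
= 4 - (-6) = 10

10


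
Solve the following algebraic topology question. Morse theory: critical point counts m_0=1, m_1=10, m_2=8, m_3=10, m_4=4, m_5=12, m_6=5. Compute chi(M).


Morse theory: chi(M) = sum_k (-1)^k m_k where m_k = #(index-k critical points).
= (1) + (-10) + (8) + (-10) + (4) + (-12) + (5) = -14

-14


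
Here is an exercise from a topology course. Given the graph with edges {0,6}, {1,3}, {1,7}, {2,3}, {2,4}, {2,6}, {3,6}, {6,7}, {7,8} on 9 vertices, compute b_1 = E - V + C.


b_1 = E - V + (number of components).
E = 9, V = 9, components = 2.
b_1 = 9 - 9 + 2 = 2

2


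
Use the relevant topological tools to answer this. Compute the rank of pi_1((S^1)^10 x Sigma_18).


pi_1(A x B) = pi_1(A) x pi_1(B); rank of abelianization = b_1.
b_1(T^10) = 10, b_1(Sigma_18) = 2*18 = 36.
b_1(product) = 10 + 36 = 46

46


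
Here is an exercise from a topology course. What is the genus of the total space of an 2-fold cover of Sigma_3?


For an n-sheeted cover: chi(E) = n * chi(B).
chi(Sigma_3) = 2 - 2*3 = -4.
chi(E) = 2 * (-4) = -8.
genus(E) = (2 - chi(E))/2 = (2 - (-8))/2 = 10/2 = 5

5


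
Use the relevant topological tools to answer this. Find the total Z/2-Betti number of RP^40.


H^k(RP^40; Z/2) = Z/2 for each 0 <= k <= 40.
Total dimension = 40 + 1 = 41

41


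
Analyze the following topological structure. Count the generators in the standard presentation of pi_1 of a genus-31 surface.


Standard presentation: pi_1(Sigma_g) = <a_1,b_1,...,a_g,b_g | [a_1,b_1]...[a_g,b_g] = 1>.
Number of generators = 2g = 2*31 = 62

62


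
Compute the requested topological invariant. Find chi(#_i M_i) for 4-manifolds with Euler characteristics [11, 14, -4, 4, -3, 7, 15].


For n-manifolds: chi(A#B) = chi(A) + chi(B) - chi(S^4).
chi(S^4) = 1 + (-1)^4 = 2.
chi(#) = (sum chi_i) - (7-1)*chi(S^4) = 44 - 6*2 = 32

32


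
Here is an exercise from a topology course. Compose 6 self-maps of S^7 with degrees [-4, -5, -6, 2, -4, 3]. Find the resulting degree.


Degree is multiplicative: deg(composition) = product of degrees.
= (-4) * (-5) * (-6) * (2) * (-4) * (3) = 2880

2880


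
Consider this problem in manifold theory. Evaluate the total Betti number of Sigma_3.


For Sigma_3: b_0 = 1, b_1 = 2g = 6, b_2 = 1.
Total = 1 + 6 + 1 = 8

8


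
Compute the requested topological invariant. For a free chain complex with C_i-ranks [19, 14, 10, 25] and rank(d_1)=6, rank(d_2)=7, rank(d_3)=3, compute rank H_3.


rank H_k = rank(ker d_k) - rank(im d_{k+1}).
rank(ker d_3) = rank(C_3) - rank(d_3) = 25 - 3 = 22.
rank(im d_{3+1}) = 0.
rank H_3 = 22 - 0 = 22

22


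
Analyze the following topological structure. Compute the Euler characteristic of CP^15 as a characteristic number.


For any closed oriented manifold, <e(TM),[M]> = chi(M).
chi(CP^15) = 15+1 = 16

16


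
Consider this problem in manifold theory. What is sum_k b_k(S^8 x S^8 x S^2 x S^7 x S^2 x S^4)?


Total Betti number is multiplicative under products.
Each S^d (d>=1) has total Betti number 2.
There are 6 sphere factors.
Total = 2^6 = 64

64


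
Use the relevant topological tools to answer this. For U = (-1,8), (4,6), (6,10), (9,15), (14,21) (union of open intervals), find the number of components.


Sort and merge overlapping open intervals.
Merged: (-1,21).
Number of components = 1

1


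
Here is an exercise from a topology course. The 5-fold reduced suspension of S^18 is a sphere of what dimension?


Each suspension raises dimension by 1: Sigma S^n = S^{n+1}.
Sigma^5 S^18 = S^{18+5} = S^23

23
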